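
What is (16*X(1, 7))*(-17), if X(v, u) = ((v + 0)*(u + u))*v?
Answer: -3808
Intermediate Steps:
X(v, u) = 2*u*v**2 (X(v, u) = (v*(2*u))*v = (2*u*v)*v = 2*u*v**2)
(16*X(1, 7))*(-17) = (16*(2*7*1**2))*(-17) = (16*(2*7*1))*(-17) = (16*14)*(-17) = 224*(-17) = -3808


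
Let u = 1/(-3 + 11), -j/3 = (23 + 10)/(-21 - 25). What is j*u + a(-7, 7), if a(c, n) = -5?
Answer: -1741/368 ≈ -4.7310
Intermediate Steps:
j = 99/46 (j = -3*(23 + 10)/(-21 - 25) = -99/(-46) = -99*(-1)/46 = -3*(-33/46) = 99/46 ≈ 2.1522)
u = ⅛ (u = 1/8 = ⅛ ≈ 0.12500)
j*u + a(-7, 7) = (99/46)*(⅛) - 5 = 99/368 - 5 = -1741/368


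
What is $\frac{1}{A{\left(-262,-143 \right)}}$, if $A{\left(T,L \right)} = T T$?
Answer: $\frac{1}{68644} \approx 1.4568 \cdot 10^{-5}$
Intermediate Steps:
$A{\left(T,L \right)} = T^{2}$
$\frac{1}{A{\left(-262,-143 \right)}} = \frac{1}{\left(-262\right)^{2}} = \frac{1}{68644}$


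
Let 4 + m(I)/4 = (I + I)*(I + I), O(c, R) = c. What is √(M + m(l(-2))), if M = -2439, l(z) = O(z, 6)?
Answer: I*√2391 ≈ 48.898*I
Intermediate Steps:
l(z) = z
m(I) = -16 + 16*I² (m(I) = -16 + 4*((I + I)*(I + I)) = -16 + 4*((2*I)*(2*I)) = -16 + 4*(4*I²) = -16 + 16*I²)
√(M + m(l(-2))) = √(-2439 + (-16 + 16*(-2)²)) = √(-2439 + (-16 + 16*4)) = √(-2439 + (-16 + 64)) = √(-2439 + 48) = √(-2391) = I*√2391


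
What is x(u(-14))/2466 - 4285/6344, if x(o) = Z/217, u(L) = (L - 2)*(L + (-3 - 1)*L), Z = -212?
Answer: -1147171349/1697406984 ≈ -0.67584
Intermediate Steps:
u(L) = -3*L*(-2 + L) (u(L) = (-2 + L)*(L - 4*L) = (-2 + L)*(-3*L) = -3*L*(-2 + L))
x(o) = -212/217
x(u(-14))/2466 - 4285/6344 = -212/217/2466 - 4285/6344 = -212/217*1/2466 - 4285*1/6344 = -106/267561 - 4285/6344 = -1147171349/1697406984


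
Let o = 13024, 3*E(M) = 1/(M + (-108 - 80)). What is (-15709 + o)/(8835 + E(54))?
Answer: -1079370/3551669 ≈ -0.30391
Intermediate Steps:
E(M) = 1/(3*(-188 + M)) (E(M) = 1/(3*(M + (-108 - 80))) = 1/(3*(M - 188)) = 1/(3*(-188 + M)))
(-15709 + o)/(8835 + E(54)) = (-15709 + 13024)/(8835 + 1/(3*(-188 + 54))) = -2685/(8835 + (1/3)/(-134)) = -2685/(8835 + (1/3)*(-1/134)) = -2685/(8835 - 1/402) = -2685/3551669/402 = -2685*402/3551669 = -1079370/3551669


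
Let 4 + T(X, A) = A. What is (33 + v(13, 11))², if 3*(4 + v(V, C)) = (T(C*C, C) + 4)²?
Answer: 43264/9 ≈ 4807.1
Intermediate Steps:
T(X, A) = -4 + A
v(V, C) = -4 + C²/3 (v(V, C) = -4 + ((-4 + C) + 4)²/3 = -4 + C²/3)
(33 + v(13, 11))² = (33 + (-4 + (⅓)*11²))² = (33 + (-4 + (⅓)*121))² = (33 + (-4 + 121/3))² = (33 + 109/3)² = (208/3)² = 43264/9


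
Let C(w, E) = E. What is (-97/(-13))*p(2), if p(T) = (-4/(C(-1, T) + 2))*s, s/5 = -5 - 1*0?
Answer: 2425/13 ≈ 186.54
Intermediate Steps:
s = -25 (s = 5*(-5 - 1*0) = 5*(-5 + 0) = 5*(-5) = -25)
p(T) = 100/(2 + T) (p(T) = (-4/(T + 2))*(-25) = (-4/(2 + T))*(-25) = -4/(2 + T)*(-25) = 100/(2 + T))
(-97/(-13))*p(2) = (-97/(-13))*(100/(2 + 2)) = (-1/13*(-97))*(100/4) = 97*(100*(1/4))/13 = (97/13)*25 = 2425/13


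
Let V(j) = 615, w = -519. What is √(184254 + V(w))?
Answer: 3*√20541 ≈ 429.96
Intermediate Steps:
√(184254 + V(w)) = √(184254 + 615) = √184869 = 3*√20541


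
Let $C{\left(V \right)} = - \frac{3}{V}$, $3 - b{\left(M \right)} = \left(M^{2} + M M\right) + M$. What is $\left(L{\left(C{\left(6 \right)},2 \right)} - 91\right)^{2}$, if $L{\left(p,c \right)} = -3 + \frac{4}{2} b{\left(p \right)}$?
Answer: $7744$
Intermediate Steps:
$b{\left(M \right)} = 3 - M - 2 M^{2}$ ($b{\left(M \right)} = 3 - \left(\left(M^{2} + M M\right) + M\right) = 3 - \left(\left(M^{2} + M^{2}\right) + M\right) = 3 - \left(2 M^{2} + M\right) = 3 - \left(M + 2 M^{2}\right) = 3 - M - 2 M^{2}$)
$L{\left(p,c \right)} = 3 - 4 p^{2} - 2 p$ ($L{\left(p,c \right)} = -3 + \frac{4}{2} \left(3 - p - 2 p^{2}\right) = -3 + 4 \cdot \frac{1}{2} \left(3 - p - 2 p^{2}\right) = -3 + 2 \left(3 - p - 2 p^{2}\right) = -3 - \left(-6 + 2 p + 4 p^{2}\right) = 3 - 4 p^{2} - 2 p$)
$\left(L{\left(C{\left(6 \right)},2 \right)} - 91\right)^{2} = \left(\left(3 - 4 \left(- \frac{3}{6}\right)^{2} - 2 \left(- \frac{3}{6}\right)\right) - 91\right)^{2} = \left(\left(3 - 4 \left(\left(-3\right) \frac{1}{6}\right)^{2} - 2 \left(\left(-3\right) \frac{1}{6}\right)\right) - 91\right)^{2} = \left(\left(3 - 4 \left(- \frac{1}{2}\right)^{2} - -1\right) - 91\right)^{2} = \left(\left(3 - 1 + 1\right) - 91\right)^{2} = \left(3 - 91\right)^{2} = \left(-88\right)^{2} = 7744$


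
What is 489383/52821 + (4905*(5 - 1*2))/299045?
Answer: 29424960050/3159171189 ≈ 9.3141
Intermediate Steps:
489383/52821 + (4905*(5 - 1*2))/299045 = 489383*(1/52821) + (4905*(5 - 2))*(1/299045) = 489383/52821 + (4905*3)*(1/299045) = 489383/52821 + 14715*(1/299045) = 489383/52821 + 2943/59809 = 29424960050/3159171189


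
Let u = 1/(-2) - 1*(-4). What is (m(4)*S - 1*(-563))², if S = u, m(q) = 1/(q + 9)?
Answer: 214476025/676 ≈ 3.1727e+5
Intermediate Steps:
m(q) = 1/(9 + q)
u = 7/2 (u = -½ + 4 = 7/2 ≈ 3.5000)
S = 7/2 ≈ 3.5000
(m(4)*S - 1*(-563))² = ((7/2)/(9 + 4) - 1*(-563))² = ((7/2)/13 + 563)² = ((1/13)*(7/2) + 563)² = (7/26 + 563)² = (14645/26)² = 214476025/676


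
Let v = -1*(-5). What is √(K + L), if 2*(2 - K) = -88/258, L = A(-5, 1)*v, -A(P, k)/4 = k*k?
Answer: 10*I*√2967/129 ≈ 4.2225*I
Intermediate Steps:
A(P, k) = -4*k² (A(P, k) = -4*k*k = -4*k²)
v = 5
L = -20 (L = -4*1²*5 = -4*1*5 = -4*5 = -20)
K = 280/129 (K = 2 - (-44)/258 = 2 - ½*(-44/129) = 2 + 22/129 = 280/129 ≈ 2.1705)
√(K + L) = √(280/129 - 20) = √(-2300/129) = 10*I*√2967/129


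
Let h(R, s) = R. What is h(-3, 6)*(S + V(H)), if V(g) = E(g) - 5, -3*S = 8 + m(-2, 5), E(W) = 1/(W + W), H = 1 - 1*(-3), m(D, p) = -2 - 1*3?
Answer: 141/8 ≈ 17.625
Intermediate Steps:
m(D, p) = -5 (m(D, p) = -2 - 3 = -5)
H = 4 (H = 1 + 3 = 4)
E(W) = 1/(2*W)
S = -1 (S = -(8 - 5)/3 = -⅓*3 = -1)
V(g) = -5 + 1/(2*g) (V(g) = 1/(2*g) - 5 = -5 + 1/(2*g))
h(-3, 6)*(S + V(H)) = -3*(-1 + (-5 + (½)/4)) = -3*(-1 + (-5 + (½)*(¼))) = -3*(-1 + (-5 + ⅛)) = -3*(-1 - 39/8) = -3*(-47/8) = 141/8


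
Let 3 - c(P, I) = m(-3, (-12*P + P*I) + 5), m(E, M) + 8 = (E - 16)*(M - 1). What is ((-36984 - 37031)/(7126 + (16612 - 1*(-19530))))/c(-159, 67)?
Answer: 74015/7185430224 ≈ 1.0301e-5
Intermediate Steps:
m(E, M) = -8 + (-1 + M)*(-16 + E) (m(E, M) = -8 + (E - 16)*(M - 1) = -8 + (-16 + E)*(-1 + M) = -8 + (-1 + M)*(-16 + E))
c(P, I) = 87 - 228*P + 19*I*P (c(P, I) = 3 - (8 - 1*(-3) - 16*((-12*P + P*I) + 5) - 3*((-12*P + P*I) + 5)) = 3 - (8 + 3 - 16*((-12*P + I*P) + 5) - 3*((-12*P + I*P) + 5)) = 3 - (8 + 3 - 16*(5 - 12*P + I*P) - 3*(5 - 12*P + I*P)) = 3 - (8 + 3 + (-80 + 192*P - 16*I*P) + (-15 + 36*P - 3*I*P)) = 3 - (-84 + 228*P - 19*I*P) = 3 + (84 - 228*P + 19*I*P) = 87 - 228*P + 19*I*P)
((-36984 - 37031)/(7126 + (16612 - 1*(-19530))))/c(-159, 67) = ((-36984 - 37031)/(7126 + (16612 - 1*(-19530))))/(87 - 228*(-159) + 19*67*(-159)) = (-74015/(7126 + (16612 + 19530)))/(87 + 36252 - 202407) = -74015/(7126 + 36142)/(-166068) = -74015/43268*(-1/166068) = 74015/7185430224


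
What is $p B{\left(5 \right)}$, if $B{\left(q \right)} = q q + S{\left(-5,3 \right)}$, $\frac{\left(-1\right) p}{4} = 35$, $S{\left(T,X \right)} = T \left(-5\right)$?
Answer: $-7000$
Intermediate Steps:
$S{\left(T,X \right)} = - 5 T$
$p = -140$ ($p = \left(-4\right) 35 = -140$)
$B{\left(q \right)} = 25 + q^{2}$ ($B{\left(q \right)} = q q - -25 = q^{2} + 25 = 25 + q^{2}$)
$p B{\left(5 \right)} = - 140 \left(25 + 5^{2}\right) = - 140 \left(25 + 25\right) = \left(-140\right) 50 = -7000$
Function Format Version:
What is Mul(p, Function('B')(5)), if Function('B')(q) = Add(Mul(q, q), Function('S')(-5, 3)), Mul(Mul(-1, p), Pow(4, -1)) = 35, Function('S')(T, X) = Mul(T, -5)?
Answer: -7000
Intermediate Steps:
Function('S')(T, X) = Mul(-5, T)
p = -140 (p = Mul(-4, 35) = -140)
Function('B')(q) = Add(25, Pow(q, 2)) (Function('B')(q) = Add(Mul(q, q), Mul(-5, -5)) = Add(Pow(q, 2), 25) = Add(25, Pow(q, 2)))
Mul(p, Function('B')(5)) = Mul(-140, Add(25, Pow(5, 2))) = Mul(-140, Add(25, 25)) = Mul(-140, 50) = -7000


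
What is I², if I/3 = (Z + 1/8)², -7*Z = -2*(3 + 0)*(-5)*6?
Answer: 37951353658089/9834496 ≈ 3.8590e+6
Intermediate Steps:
Z = -180/7 (Z = -(-2*(3 + 0)*(-5))*6/7 = -(-6*(-5))*6/7 = -(-2*(-15))*6/7 = -30*6/7 = -⅐*180 = -180/7 ≈ -25.714)
I = 6160467/3136 (I = 3*(-180/7 + 1/8)² = 3*(-180/7 + ⅛)² = 3*(-1433/56)² = 3*(2053489/3136) = 6160467/3136 ≈ 1964.4)
I² = (6160467/3136)² = 37951353658089/9834496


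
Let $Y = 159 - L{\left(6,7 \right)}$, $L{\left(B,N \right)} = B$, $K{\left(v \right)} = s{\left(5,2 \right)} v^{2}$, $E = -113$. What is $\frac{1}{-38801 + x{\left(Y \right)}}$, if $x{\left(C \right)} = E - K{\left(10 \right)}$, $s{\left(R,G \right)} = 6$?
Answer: $- \frac{1}{39514} \approx -2.5307 \cdot 10^{-5}$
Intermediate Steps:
$K{\left(v \right)} = 6 v^{2}$
$Y = 153$ ($Y = 159 - 6 = 153$)
$x{\left(C \right)} = -713$ ($x{\left(C \right)} = -113 - 6 \cdot 10^{2} = -113 - 6 \cdot 100 = -113 - 600 = -713$)
$\frac{1}{-38801 + x{\left(Y \right)}} = \frac{1}{-38801 - 713} = \frac{1}{-39514} = - \frac{1}{39514}$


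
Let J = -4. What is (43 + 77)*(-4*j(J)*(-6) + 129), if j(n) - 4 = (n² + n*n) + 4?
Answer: 130680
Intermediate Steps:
j(n) = 8 + 2*n² (j(n) = 4 + ((n² + n*n) + 4) = 4 + ((n² + n²) + 4) = 4 + (2*n² + 4) = 4 + (4 + 2*n²) = 8 + 2*n²)
(43 + 77)*(-4*j(J)*(-6) + 129) = (43 + 77)*(-4*(8 + 2*(-4)²)*(-6) + 129) = 120*(-4*(8 + 2*16)*(-6) + 129) = 120*(-4*(8 + 32)*(-6) + 129) = 120*(-160*(-6) + 129) = 120*(-4*(-240) + 129) = 120*(960 + 129) = 120*1089 = 130680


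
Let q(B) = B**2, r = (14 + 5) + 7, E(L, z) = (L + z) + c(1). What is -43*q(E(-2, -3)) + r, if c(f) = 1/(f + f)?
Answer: -3379/4 ≈ -844.75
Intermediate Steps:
c(f) = 1/(2*f)
E(L, z) = 1/2 + L + z (E(L, z) = (L + z) + (1/2)/1 = (L + z) + (1/2)*1 = (L + z) + 1/2 = 1/2 + L + z)
r = 26 (r = 19 + 7 = 26)
-43*q(E(-2, -3)) + r = -43*(1/2 - 2 - 3)**2 + 26 = -43*(-9/2)**2 + 26 = -43*81/4 + 26 = -3483/4 + 26 = -3379/4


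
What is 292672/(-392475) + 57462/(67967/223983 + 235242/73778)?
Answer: 93165474172249596959/5661910895313675 ≈ 16455.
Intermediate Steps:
292672/(-392475) + 57462/(67967/223983 + 235242/73778) = 292672*(-1/392475) + 57462/(67967*(1/223983) + 235242*(1/73778)) = -292672/392475 + 57462/(67967/223983 + 117621/36889) = -292672/392475 + 57462/(28852339106/8262508887) = -292672/392475 + 57462*(8262508887/28852339106) = -292672/392475 + 237390142832397/14426169553 = 93165474172249596959/5661910895313675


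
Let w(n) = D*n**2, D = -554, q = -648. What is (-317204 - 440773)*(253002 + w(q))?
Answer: 176134006414278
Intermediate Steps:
w(n) = -554*n**2
(-317204 - 440773)*(253002 + w(q)) = (-317204 - 440773)*(253002 - 554*(-648)**2) = -757977*(253002 - 554*419904) = -757977*(253002 - 232626816) = -757977*(-232373814) = 176134006414278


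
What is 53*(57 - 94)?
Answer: -1961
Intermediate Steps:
53*(57 - 94) = 53*(-37) = -1961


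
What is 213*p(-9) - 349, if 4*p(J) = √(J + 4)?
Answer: -349 + 213*I*√5/4 ≈ -349.0 + 119.07*I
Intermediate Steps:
p(J) = √(4 + J)/4 (p(J) = √(J + 4)/4 = √(4 + J)/4)
213*p(-9) - 349 = 213*(√(4 - 9)/4) - 349 = 213*(√(-5)/4) - 349 = 213*((I*√5)/4) - 349 = 213*(I*√5/4) - 349 = 213*I*√5/4 - 349 = -349 + 213*I*√5/4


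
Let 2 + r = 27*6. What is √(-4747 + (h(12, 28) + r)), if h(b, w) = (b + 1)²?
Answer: 47*I*√2 ≈ 66.468*I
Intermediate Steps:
h(b, w) = (1 + b)²
r = 160 (r = -2 + 27*6 = -2 + 162 = 160)
√(-4747 + (h(12, 28) + r)) = √(-4747 + ((1 + 12)² + 160)) = √(-4747 + (13² + 160)) = √(-4747 + (169 + 160)) = √(-4747 + 329) = √(-4418) = 47*I*√2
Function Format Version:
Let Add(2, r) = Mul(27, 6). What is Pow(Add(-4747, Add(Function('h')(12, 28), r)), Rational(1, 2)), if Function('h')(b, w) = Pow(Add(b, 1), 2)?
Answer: Mul(47, I, Pow(2, Rational(1, 2))) ≈ Mul(66.468, I)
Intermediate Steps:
Function('h')(b, w) = Pow(Add(1, b), 2)
r = 160 (r = Add(-2, Mul(27, 6)) = Add(-2, 162) = 160)
Pow(Add(-4747, Add(Function('h')(12, 28), r)), Rational(1, 2)) = Pow(Add(-4747, Add(Pow(Add(1, 12), 2), 160)), Rational(1, 2)) = Pow(Add(-4747, Add(Pow(13, 2), 160)), Rational(1, 2)) = Pow(Add(-4747, Add(169, 160)), Rational(1, 2)) = Pow(Add(-4747, 329), Rational(1, 2)) = Pow(-4418, Rational(1, 2)) = Mul(47, I, Pow(2, Rational(1, 2)))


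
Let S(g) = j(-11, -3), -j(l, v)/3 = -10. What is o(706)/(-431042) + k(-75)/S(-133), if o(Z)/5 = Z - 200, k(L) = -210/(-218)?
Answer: 1232877/46983578 ≈ 0.026241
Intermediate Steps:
j(l, v) = 30 (j(l, v) = -3*(-10) = 30)
S(g) = 30
k(L) = 105/109 (k(L) = -210*(-1/218) = 105/109)
o(Z) = -1000 + 5*Z (o(Z) = 5*(Z - 200) = 5*(-200 + Z) = -1000 + 5*Z)
o(706)/(-431042) + k(-75)/S(-133) = (-1000 + 5*706)/(-431042) + (105/109)/30 = (-1000 + 3530)*(-1/431042) + (105/109)*(1/30) = 2530*(-1/431042) + 7/218 = -1265/215521 + 7/218 = 1232877/46983578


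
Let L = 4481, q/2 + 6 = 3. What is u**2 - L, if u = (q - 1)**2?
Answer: -2080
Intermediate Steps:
q = -6 (q = -12 + 2*3 = -12 + 6 = -6)
u = 49 (u = (-6 - 1)**2 = (-7)**2 = 49)
u**2 - L = 49**2 - 1*4481 = 2401 - 4481 = -2080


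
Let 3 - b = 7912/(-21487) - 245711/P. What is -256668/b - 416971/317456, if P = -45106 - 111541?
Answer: -45709437970478156161/320494110744624 ≈ -1.4262e+5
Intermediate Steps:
P = -156647
b = 6057421074/3365874089 (b = 3 - (7912/(-21487) - 245711/(-156647)) = 3 - (7912*(-1/21487) - 245711*(-1/156647)) = 3 - (-7912/21487 + 245711/156647) = 3 - 1*4040201193/3365874089 = 3 - 4040201193/3365874089 = 6057421074/3365874089 ≈ 1.7997)
-256668/b - 416971/317456 = -256668/6057421074/3365874089 - 416971/317456 = -256668*3365874089/6057421074 - 416971*1/317456 = -143985361779242/1009570179 - 416971/317456 = -45709437970478156161/320494110744624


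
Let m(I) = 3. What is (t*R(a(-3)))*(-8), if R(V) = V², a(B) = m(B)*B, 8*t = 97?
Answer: -7857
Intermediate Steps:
t = 97/8 (t = (⅛)*97 = 97/8 ≈ 12.125)
a(B) = 3*B
(t*R(a(-3)))*(-8) = (97*(3*(-3))²/8)*(-8) = ((97/8)*(-9)²)*(-8) = ((97/8)*81)*(-8) = (7857/8)*(-8) = -7857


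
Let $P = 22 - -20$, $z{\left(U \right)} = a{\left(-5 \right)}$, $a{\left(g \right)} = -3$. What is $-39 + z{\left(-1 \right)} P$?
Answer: $-165$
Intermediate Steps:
$z{\left(U \right)} = -3$
$P = 42$ ($P = 22 + 20 = 42$)
$-39 + z{\left(-1 \right)} P = -39 - 126 = -165$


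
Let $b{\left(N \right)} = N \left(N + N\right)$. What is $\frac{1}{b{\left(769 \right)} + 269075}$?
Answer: $\frac{1}{1451797} \approx 6.888 \cdot 10^{-7}$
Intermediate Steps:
$b{\left(N \right)} = 2 N^{2}$ ($b{\left(N \right)} = N 2 N = 2 N^{2}$)
$\frac{1}{b{\left(769 \right)} + 269075} = \frac{1}{2 \cdot 769^{2} + 269075} = \frac{1}{2 \cdot 591361 + 269075} = \frac{1}{1182722 + 269075} = \frac{1}{1451797}$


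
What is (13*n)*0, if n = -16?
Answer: 0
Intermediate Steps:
(13*n)*0 = (13*(-16))*0 = -208*0 = 0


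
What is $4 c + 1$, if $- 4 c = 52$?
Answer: $-51$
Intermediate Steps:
$c = -13$ ($c = \left(- \frac{1}{4}\right) 52 = -13$)
$4 c + 1 = 4 \left(-13\right) + 1 = -52 + 1 = -51$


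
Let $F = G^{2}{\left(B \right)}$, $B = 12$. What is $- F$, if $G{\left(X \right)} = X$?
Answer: $-144$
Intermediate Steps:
$F = 144$ ($F = 12^{2} = 144$)
$- F = \left(-1\right) 144 = -144$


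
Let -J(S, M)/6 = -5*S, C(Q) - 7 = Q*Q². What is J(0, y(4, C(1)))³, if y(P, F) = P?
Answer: 0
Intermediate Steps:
C(Q) = 7 + Q³ (C(Q) = 7 + Q*Q² = 7 + Q³)
J(S, M) = 30*S (J(S, M) = -(-30)*S = 30*S)
J(0, y(4, C(1)))³ = (30*0)³ = 0³ = 0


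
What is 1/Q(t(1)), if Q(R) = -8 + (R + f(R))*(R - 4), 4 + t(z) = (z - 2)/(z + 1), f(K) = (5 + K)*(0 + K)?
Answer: 8/395 ≈ 0.020253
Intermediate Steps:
f(K) = K*(5 + K) (f(K) = (5 + K)*K = K*(5 + K))
t(z) = -4 + (-2 + z)/(1 + z) (t(z) = -4 + (z - 2)/(z + 1) = -4 + (-2 + z)/(1 + z))
Q(R) = -8 + (-4 + R)*(R + R*(5 + R)) (Q(R) = -8 + (R + R*(5 + R))*(R - 4) = -8 + (R + R*(5 + R))*(-4 + R) = -8 + (-4 + R)*(R + R*(5 + R)))
1/Q(t(1)) = 1/(-8 + (3*(-2 - 1*1)/(1 + 1))³ - 72*(-2 - 1*1)/(1 + 1) + 2*(3*(-2 - 1*1)/(1 + 1))²) = 1/(-8 + (3*(-2 - 1)/2)³ - 72*(-2 - 1)/2 + 2*(3*(-2 - 1)/2)²) = 1/(-8 + (3*(½)*(-3))³ - 72*(-3)/2 + 2*(3*(½)*(-3))²) = 1/(-8 + (-9/2)³ - 24*(-9/2) + 2*(-9/2)²) = 1/(-8 - 729/8 + 108 + 2*(81/4)) = 1/(-8 - 729/8 + 108 + 81/2) = 1/(395/8) = 8/395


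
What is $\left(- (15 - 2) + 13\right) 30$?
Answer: $0$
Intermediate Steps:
$\left(- (15 - 2) + 13\right) 30 = \left(\left(-1\right) 13 + 13\right) 30 = \left(-13 + 13\right) 30 = 0 \cdot 30 = 0$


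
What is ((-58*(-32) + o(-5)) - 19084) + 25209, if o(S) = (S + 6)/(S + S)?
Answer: 79809/10 ≈ 7980.9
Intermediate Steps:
o(S) = (6 + S)/(2*S) (o(S) = (6 + S)/((2*S)) = (6 + S)*(1/(2*S)) = (6 + S)/(2*S))
((-58*(-32) + o(-5)) - 19084) + 25209 = ((-58*(-32) + (½)*(6 - 5)/(-5)) - 19084) + 25209 = ((1856 + (½)*(-⅕)*1) - 19084) + 25209 = ((1856 - ⅒) - 19084) + 25209 = (18559/10 - 19084) + 25209 = -172281/10 + 25209 = 79809/10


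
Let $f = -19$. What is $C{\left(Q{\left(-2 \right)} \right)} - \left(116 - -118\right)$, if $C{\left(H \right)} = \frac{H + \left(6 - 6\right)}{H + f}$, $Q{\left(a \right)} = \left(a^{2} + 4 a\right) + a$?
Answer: $- \frac{5844}{25} \approx -233.76$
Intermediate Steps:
$Q{\left(a \right)} = a^{2} + 5 a$
$C{\left(H \right)} = \frac{H}{-19 + H}$ ($C{\left(H \right)} = \frac{H + \left(6 - 6\right)}{H - 19} = \frac{H + \left(6 - 6\right)}{-19 + H} = \frac{H + 0}{-19 + H} = \frac{H}{-19 + H}$)
$C{\left(Q{\left(-2 \right)} \right)} - \left(116 - -118\right) = \frac{\left(-2\right) \left(5 - 2\right)}{-19 - 2 \left(5 - 2\right)} - \left(116 - -118\right) = \frac{\left(-2\right) 3}{-19 - 6} - \left(116 + 118\right) = - \frac{6}{-19 - 6} - 234 = - \frac{6}{-25} - 234 = \left(-6\right) \left(- \frac{1}{25}\right) - 234 = \frac{6}{25} - 234 = - \frac{5844}{25}$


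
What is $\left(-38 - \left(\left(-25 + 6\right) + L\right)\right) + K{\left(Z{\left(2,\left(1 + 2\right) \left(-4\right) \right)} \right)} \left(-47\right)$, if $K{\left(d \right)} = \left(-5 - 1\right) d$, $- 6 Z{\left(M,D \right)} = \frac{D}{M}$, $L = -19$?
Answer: $282$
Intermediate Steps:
$Z{\left(M,D \right)} = - \frac{D}{6 M}$ ($Z{\left(M,D \right)} = - \frac{D \frac{1}{M}}{6} = - \frac{D}{6 M}$)
$K{\left(d \right)} = - 6 d$
$\left(-38 - \left(\left(-25 + 6\right) + L\right)\right) + K{\left(Z{\left(2,\left(1 + 2\right) \left(-4\right) \right)} \right)} \left(-47\right) = \left(-38 - \left(\left(-25 + 6\right) - 19\right)\right) + - 6 \left(- \frac{\left(1 + 2\right) \left(-4\right)}{6 \cdot 2}\right) \left(-47\right) = \left(-38 - \left(-19 - 19\right)\right) + - 6 \left(\left(- \frac{1}{6}\right) 3 \left(-4\right) \frac{1}{2}\right) \left(-47\right) = \left(-38 - -38\right) + - 6 \left(\left(- \frac{1}{6}\right) \left(-12\right) \frac{1}{2}\right) \left(-47\right) = \left(-38 + 38\right) + \left(-6\right) 1 \left(-47\right) = 0 - -282 = 0 + 282 = 282$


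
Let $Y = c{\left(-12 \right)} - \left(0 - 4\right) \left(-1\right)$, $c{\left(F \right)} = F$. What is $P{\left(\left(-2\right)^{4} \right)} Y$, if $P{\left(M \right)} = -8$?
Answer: $128$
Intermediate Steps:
$Y = -16$ ($Y = -12 - \left(0 - 4\right) \left(-1\right) = -12 - \left(-4\right) \left(-1\right) = -12 - 4 = -16$)
$P{\left(\left(-2\right)^{4} \right)} Y = \left(-8\right) \left(-16\right) = 128$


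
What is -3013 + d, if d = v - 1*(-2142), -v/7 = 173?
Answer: -2082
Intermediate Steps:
v = -1211 (v = -7*173 = -1211)
d = 931 (d = -1211 - 1*(-2142) = -1211 + 2142 = 931)
-3013 + d = -3013 + 931 = -2082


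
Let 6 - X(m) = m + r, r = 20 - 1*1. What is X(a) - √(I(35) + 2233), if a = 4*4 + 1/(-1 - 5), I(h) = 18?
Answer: -173/6 - √2251 ≈ -76.278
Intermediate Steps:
r = 19 (r = 20 - 1 = 19)
a = 95/6 (a = 16 + 1/(-6) = 16 - ⅙ = 95/6 ≈ 15.833)
X(m) = -13 - m (X(m) = 6 - (m + 19) = 6 - (19 + m) = 6 + (-19 - m) = -13 - m)
X(a) - √(I(35) + 2233) = (-13 - 1*95/6) - √(18 + 2233) = (-13 - 95/6) - √2251 = -173/6 - √2251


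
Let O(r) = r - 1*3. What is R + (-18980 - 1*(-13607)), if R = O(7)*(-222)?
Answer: -6261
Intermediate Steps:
O(r) = -3 + r (O(r) = r - 3 = -3 + r)
R = -888 (R = (-3 + 7)*(-222) = 4*(-222) = -888)
R + (-18980 - 1*(-13607)) = -888 + (-18980 - 1*(-13607)) = -888 + (-18980 + 13607) = -888 - 5373 = -6261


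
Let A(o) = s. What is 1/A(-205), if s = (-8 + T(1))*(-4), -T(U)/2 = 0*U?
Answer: 1/32 ≈ 0.031250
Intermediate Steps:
T(U) = 0 (T(U) = -0*U = -2*0 = 0)
s = 32 (s = (-8 + 0)*(-4) = -8*(-4) = 32)
A(o) = 32
1/A(-205) = 1/32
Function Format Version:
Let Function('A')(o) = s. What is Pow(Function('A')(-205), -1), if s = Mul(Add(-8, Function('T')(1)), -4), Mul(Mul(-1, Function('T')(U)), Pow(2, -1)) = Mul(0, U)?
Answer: Rational(1, 32) ≈ 0.031250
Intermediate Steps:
Function('T')(U) = 0 (Function('T')(U) = Mul(-2, Mul(0, U)) = Mul(-2, 0) = 0)
s = 32 (s = Mul(Add(-8, 0), -4) = Mul(-8, -4) = 32)
Function('A')(o) = 32
Pow(Function('A')(-205), -1) = Pow(32, -1) = Rational(1, 32)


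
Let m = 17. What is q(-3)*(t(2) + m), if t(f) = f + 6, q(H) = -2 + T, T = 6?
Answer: 100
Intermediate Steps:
q(H) = 4 (q(H) = -2 + 6 = 4)
t(f) = 6 + f
q(-3)*(t(2) + m) = 4*((6 + 2) + 17) = 4*(8 + 17) = 4*25 = 100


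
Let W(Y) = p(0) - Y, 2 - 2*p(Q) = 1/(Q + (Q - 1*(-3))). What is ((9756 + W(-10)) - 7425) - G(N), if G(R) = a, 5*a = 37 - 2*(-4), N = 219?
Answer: 13997/6 ≈ 2332.8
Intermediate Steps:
a = 9 (a = (37 - 2*(-4))/5 = (37 - 1*(-8))/5 = (37 + 8)/5 = (⅕)*45 = 9)
G(R) = 9
p(Q) = 1 - 1/(2*(3 + 2*Q)) (p(Q) = 1 - 1/(2*(Q + (Q - 1*(-3)))) = 1 - 1/(2*(Q + (Q + 3))) = 1 - 1/(2*(Q + (3 + Q))) = 1 - 1/(2*(3 + 2*Q)))
W(Y) = ⅚ - Y (W(Y) = (5 + 4*0)/(2*(3 + 2*0)) - Y = (5 + 0)/(2*(3 + 0)) - Y = (½)*5/3 - Y = (½)*(⅓)*5 - Y = ⅚ - Y)
((9756 + W(-10)) - 7425) - G(N) = ((9756 + (⅚ - 1*(-10))) - 7425) - 1*9 = ((9756 + (⅚ + 10)) - 7425) - 9 = ((9756 + 65/6) - 7425) - 9 = (58601/6 - 7425) - 9 = 14051/6 - 9 = 13997/6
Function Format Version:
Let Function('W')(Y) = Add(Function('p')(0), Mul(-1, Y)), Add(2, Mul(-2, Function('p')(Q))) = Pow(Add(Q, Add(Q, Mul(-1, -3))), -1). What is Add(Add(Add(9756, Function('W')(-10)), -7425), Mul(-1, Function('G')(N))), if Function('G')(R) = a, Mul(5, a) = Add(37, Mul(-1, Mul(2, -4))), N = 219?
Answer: Rational(13997, 6) ≈ 2332.8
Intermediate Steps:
a = 9 (a = Mul(Rational(1, 5), Add(37, Mul(-1, Mul(2, -4)))) = Mul(Rational(1, 5), Add(37, Mul(-1, -8))) = Mul(Rational(1, 5), Add(37, 8)) = Mul(Rational(1, 5), 45) = 9)
Function('G')(R) = 9
Function('p')(Q) = Add(1, Mul(Rational(-1, 2), Pow(Add(3, Mul(2, Q)), -1))) (Function('p')(Q) = Add(1, Mul(Rational(-1, 2), Pow(Add(Q, Add(Q, Mul(-1, -3))), -1))) = Add(1, Mul(Rational(-1, 2), Pow(Add(Q, Add(Q, 3)), -1))) = Add(1, Mul(Rational(-1, 2), Pow(Add(Q, Add(3, Q)), -1))) = Add(1, Mul(Rational(-1, 2), Pow(Add(3, Mul(2, Q)), -1))))
Function('W')(Y) = Add(Rational(5, 6), Mul(-1, Y)) (Function('W')(Y) = Add(Mul(Rational(1, 2), Pow(Add(3, Mul(2, 0)), -1), Add(5, Mul(4, 0))), Mul(-1, Y)) = Add(Mul(Rational(1, 2), Pow(Add(3, 0), -1), Add(5, 0)), Mul(-1, Y)) = Add(Mul(Rational(1, 2), Pow(3, -1), 5), Mul(-1, Y)) = Add(Mul(Rational(1, 2), Rational(1, 3), 5), Mul(-1, Y)) = Add(Rational(5, 6), Mul(-1, Y)))
Add(Add(Add(9756, Function('W')(-10)), -7425), Mul(-1, Function('G')(N))) = Add(Add(Add(9756, Add(Rational(5, 6), Mul(-1, -10))), -7425), Mul(-1, 9)) = Add(Add(Add(9756, Add(Rational(5, 6), 10)), -7425), -9) = Add(Add(Add(9756, Rational(65, 6)), -7425), -9) = Add(Add(Rational(58601, 6), -7425), -9) = Add(Rational(14051, 6), -9) = Rational(13997, 6)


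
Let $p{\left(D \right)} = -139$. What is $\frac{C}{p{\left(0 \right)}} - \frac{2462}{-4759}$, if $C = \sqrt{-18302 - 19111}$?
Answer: $\frac{2462}{4759} - \frac{3 i \sqrt{4157}}{139} \approx 0.51734 - 1.3915 i$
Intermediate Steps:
$C = 3 i \sqrt{4157}$ ($C = \sqrt{-37413} = 3 i \sqrt{4157} \approx 193.42 i$)
$\frac{C}{p{\left(0 \right)}} - \frac{2462}{-4759} = \frac{3 i \sqrt{4157}}{-139} - \frac{2462}{-4759} = 3 i \sqrt{4157} \left(- \frac{1}{139}\right) - - \frac{2462}{4759} = - \frac{3 i \sqrt{4157}}{139} + \frac{2462}{4759} = \frac{2462}{4759} - \frac{3 i \sqrt{4157}}{139}$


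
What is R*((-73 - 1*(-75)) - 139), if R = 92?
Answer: -12604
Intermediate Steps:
R*((-73 - 1*(-75)) - 139) = 92*((-73 - 1*(-75)) - 139) = 92*((-73 + 75) - 139) = 92*(2 - 139) = 92*(-137) = -12604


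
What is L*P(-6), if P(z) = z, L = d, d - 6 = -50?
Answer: 264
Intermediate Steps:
d = -44 (d = 6 - 50 = -44)
L = -44
L*P(-6) = -44*(-6) = 264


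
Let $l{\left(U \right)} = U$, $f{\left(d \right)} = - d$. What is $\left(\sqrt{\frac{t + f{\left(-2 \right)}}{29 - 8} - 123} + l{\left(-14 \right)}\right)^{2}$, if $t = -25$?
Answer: $\frac{\left(294 - i \sqrt{54726}\right)^{2}}{441} \approx 71.905 - 311.91 i$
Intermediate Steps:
$\left(\sqrt{\frac{t + f{\left(-2 \right)}}{29 - 8} - 123} + l{\left(-14 \right)}\right)^{2} = \left(\sqrt{\frac{-25 - -2}{29 - 8} - 123} - 14\right)^{2} = \left(\sqrt{\frac{-25 + 2}{21} - 123} - 14\right)^{2} = \left(\sqrt{\left(-23\right) \frac{1}{21} - 123} - 14\right)^{2} = \left(\sqrt{- \frac{23}{21} - 123} - 14\right)^{2} = \left(\sqrt{- \frac{2606}{21}} - 14\right)^{2} = \left(\frac{i \sqrt{54726}}{21} - 14\right)^{2} = \left(-14 + \frac{i \sqrt{54726}}{21}\right)^{2}$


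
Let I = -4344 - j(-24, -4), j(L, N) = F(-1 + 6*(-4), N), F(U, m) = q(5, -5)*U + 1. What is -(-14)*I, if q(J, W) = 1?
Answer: -60480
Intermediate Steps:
F(U, m) = 1 + U (F(U, m) = 1*U + 1 = U + 1 = 1 + U)
j(L, N) = -24 (j(L, N) = 1 + (-1 + 6*(-4)) = 1 + (-1 - 24) = 1 - 25 = -24)
I = -4320 (I = -4344 - 1*(-24) = -4344 + 24 = -4320)
-(-14)*I = -(-14)*(-4320) = -1*60480 = -60480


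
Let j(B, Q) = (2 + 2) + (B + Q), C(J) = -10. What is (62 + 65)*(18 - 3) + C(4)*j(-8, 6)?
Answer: 1885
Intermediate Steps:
j(B, Q) = 4 + B + Q (j(B, Q) = 4 + (B + Q) = 4 + B + Q)
(62 + 65)*(18 - 3) + C(4)*j(-8, 6) = (62 + 65)*(18 - 3) - 10*(4 - 8 + 6) = 127*15 - 10*2 = 1905 - 20 = 1885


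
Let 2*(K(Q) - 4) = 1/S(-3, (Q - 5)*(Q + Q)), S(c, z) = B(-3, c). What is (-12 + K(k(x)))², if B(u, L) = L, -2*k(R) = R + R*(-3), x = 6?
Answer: 2401/36 ≈ 66.694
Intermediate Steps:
k(R) = R (k(R) = -(R + R*(-3))/2 = -(R - 3*R)/2 = -(-1)*R = R)
S(c, z) = c
K(Q) = 23/6 (K(Q) = 4 + (½)/(-3) = 4 + (½)*(-⅓) = 4 - ⅙ = 23/6)
(-12 + K(k(x)))² = (-12 + 23/6)² = (-49/6)² = 2401/36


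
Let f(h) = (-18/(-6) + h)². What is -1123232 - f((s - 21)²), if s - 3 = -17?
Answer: -2631216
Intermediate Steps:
s = -14 (s = 3 - 17 = -14)
f(h) = (3 + h)² (f(h) = (-18*(-⅙) + h)² = (3 + h)²)
-1123232 - f((s - 21)²) = -1123232 - (3 + (-14 - 21)²)² = -1123232 - (3 + (-35)²)² = -1123232 - (3 + 1225)² = -1123232 - 1*1228² = -1123232 - 1*1507984 = -1123232 - 1507984 = -2631216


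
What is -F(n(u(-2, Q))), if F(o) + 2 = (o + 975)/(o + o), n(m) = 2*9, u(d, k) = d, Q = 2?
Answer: -307/12 ≈ -25.583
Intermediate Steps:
n(m) = 18
F(o) = -2 + (975 + o)/(2*o) (F(o) = -2 + (o + 975)/(o + o) = -2 + (975 + o)/((2*o)) = -2 + (975 + o)*(1/(2*o)) = -2 + (975 + o)/(2*o))
-F(n(u(-2, Q))) = -3*(325 - 1*18)/(2*18) = -3*(325 - 18)/(2*18) = -3*307/(2*18) = -1*307/12 = -307/12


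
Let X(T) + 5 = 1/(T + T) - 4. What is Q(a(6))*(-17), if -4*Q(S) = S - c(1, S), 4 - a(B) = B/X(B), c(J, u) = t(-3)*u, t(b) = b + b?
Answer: 14875/107 ≈ 139.02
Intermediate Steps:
X(T) = -9 + 1/(2*T) (X(T) = -5 + (1/(T + T) - 4) = -5 + (1/(2*T) - 4) = -5 + (-4 + 1/(2*T)) = -9 + 1/(2*T))
t(b) = 2*b
c(J, u) = -6*u (c(J, u) = (2*(-3))*u = -6*u)
a(B) = 4 - B/(-9 + 1/(2*B))
Q(S) = -7*S/4 (Q(S) = -(S - (-6)*S)/4 = -(S + 6*S)/4 = -7*S/4)
Q(a(6))*(-17) = -7*(-2 + 6² + 36*6)/(2*(-1 + 18*6))*(-17) = -7*(-2 + 36 + 216)/(2*(-1 + 108))*(-17) = -7*250/(2*107)*(-17) = -7/4*500/107*(-17) = -875/107*(-17) = 14875/107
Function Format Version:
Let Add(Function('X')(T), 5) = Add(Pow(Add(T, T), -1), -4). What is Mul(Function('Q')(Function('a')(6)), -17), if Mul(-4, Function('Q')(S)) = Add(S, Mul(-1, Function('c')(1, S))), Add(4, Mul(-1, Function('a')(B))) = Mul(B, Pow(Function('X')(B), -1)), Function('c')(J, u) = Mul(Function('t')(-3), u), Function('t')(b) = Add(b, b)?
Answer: Rational(14875, 107) ≈ 139.02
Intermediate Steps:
Function('X')(T) = Add(-9, Mul(Rational(1, 2), Pow(T, -1))) (Function('X')(T) = Add(-5, Add(Pow(Add(T, T), -1), -4)) = Add(-5, Add(Pow(Mul(2, T), -1), -4)) = Add(-5, Add(Mul(Rational(1, 2), Pow(T, -1)), -4)) = Add(-5, Add(-4, Mul(Rational(1, 2), Pow(T, -1)))) = Add(-9, Mul(Rational(1, 2), Pow(T, -1))))
Function('t')(b) = Mul(2, b)
Function('c')(J, u) = Mul(-6, u) (Function('c')(J, u) = Mul(Mul(2, -3), u) = Mul(-6, u))
Function('a')(B) = Add(4, Mul(-1, B, Pow(Add(-9, Mul(Rational(1, 2), Pow(B, -1))), -1))) (Function('a')(B) = Add(4, Mul(-1, Mul(B, Pow(Add(-9, Mul(Rational(1, 2), Pow(B, -1))), -1)))) = Add(4, Mul(-1, B, Pow(Add(-9, Mul(Rational(1, 2), Pow(B, -1))), -1))))
Function('Q')(S) = Mul(Rational(-7, 4), S) (Function('Q')(S) = Mul(Rational(-1, 4), Add(S, Mul(-1, Mul(-6, S)))) = Mul(Rational(-1, 4), Add(S, Mul(6, S))) = Mul(Rational(-1, 4), Mul(7, S)) = Mul(Rational(-7, 4), S))
Mul(Function('Q')(Function('a')(6)), -17) = Mul(Mul(Rational(-7, 4), Mul(2, Pow(Add(-1, Mul(18, 6)), -1), Add(-2, Pow(6, 2), Mul(36, 6)))), -17) = Mul(Mul(Rational(-7, 4), Mul(2, Pow(Add(-1, 108), -1), Add(-2, 36, 216))), -17) = Mul(Mul(Rational(-7, 4), Mul(2, Pow(107, -1), 250)), -17) = Mul(Mul(Rational(-7, 4), Mul(2, Rational(1, 107), 250)), -17) = Mul(Mul(Rational(-7, 4), Rational(500, 107)), -17) = Mul(Rational(-875, 107), -17) = Rational(14875, 107)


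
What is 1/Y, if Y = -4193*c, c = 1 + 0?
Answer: -1/4193 ≈ -0.00023849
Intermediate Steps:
c = 1
Y = -4193 (Y = -4193*1 = -4193)
1/Y = 1/(-4193) = -1/4193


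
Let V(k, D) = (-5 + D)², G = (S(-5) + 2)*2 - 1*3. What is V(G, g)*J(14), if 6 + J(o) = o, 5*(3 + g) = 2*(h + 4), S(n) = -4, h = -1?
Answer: 9248/25 ≈ 369.92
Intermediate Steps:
G = -7 (G = (-4 + 2)*2 - 1*3 = -2*2 - 3 = -4 - 3 = -7)
g = -9/5 (g = -3 + (2*(-1 + 4))/5 = -3 + (2*3)/5 = -3 + (⅕)*6 = -3 + 6/5 = -9/5 ≈ -1.8000)
J(o) = -6 + o
V(G, g)*J(14) = (-5 - 9/5)²*(-6 + 14) = (-34/5)²*8 = (1156/25)*8 = 9248/25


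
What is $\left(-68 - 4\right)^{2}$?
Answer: $5184$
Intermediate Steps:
$\left(-68 - 4\right)^{2} = \left(-72\right)^{2} = 5184$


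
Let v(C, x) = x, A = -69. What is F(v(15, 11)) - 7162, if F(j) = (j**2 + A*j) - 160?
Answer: -7960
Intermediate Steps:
F(j) = -160 + j**2 - 69*j (F(j) = (j**2 - 69*j) - 160 = -160 + j**2 - 69*j)
F(v(15, 11)) - 7162 = (-160 + 11**2 - 69*11) - 7162 = (-160 + 121 - 759) - 7162 = -798 - 7162 = -7960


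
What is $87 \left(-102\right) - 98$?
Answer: $-8972$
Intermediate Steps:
$87 \left(-102\right) - 98 = -8874 - 98 = -8972$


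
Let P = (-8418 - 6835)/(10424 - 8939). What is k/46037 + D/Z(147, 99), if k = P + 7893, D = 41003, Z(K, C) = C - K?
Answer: -934201986313/1093839120 ≈ -854.06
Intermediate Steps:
P = -15253/1485 ≈ -10.271
k = 11705852/1485 (k = -15253/1485 + 7893 = 11705852/1485 ≈ 7882.7)
k/46037 + D/Z(147, 99) = (11705852/1485)/46037 + 41003/(99 - 1*147) = (11705852/1485)*(1/46037) + 41003/(99 - 147) = 11705852/68364945 + 41003/(-48) = 11705852/68364945 + 41003*(-1/48) = 11705852/68364945 - 41003/48 = -934201986313/1093839120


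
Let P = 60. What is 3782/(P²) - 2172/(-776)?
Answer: 672127/174600 ≈ 3.8495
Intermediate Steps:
3782/(P²) - 2172/(-776) = 3782/(60²) - 2172/(-776) = 3782/3600 - 2172*(-1/776) = 3782*(1/3600) + 543/194 = 1891/1800 + 543/194 = 672127/174600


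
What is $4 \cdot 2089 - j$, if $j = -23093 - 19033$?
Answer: $50482$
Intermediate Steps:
$j = -42126$
$4 \cdot 2089 - j = 4 \cdot 2089 - -42126 = 8356 + 42126 = 50482$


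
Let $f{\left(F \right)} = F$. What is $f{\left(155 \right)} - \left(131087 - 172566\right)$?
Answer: $41634$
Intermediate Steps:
$f{\left(155 \right)} - \left(131087 - 172566\right) = 155 - \left(131087 - 172566\right) = 155 - -41479 = 155 + 41479 = 41634$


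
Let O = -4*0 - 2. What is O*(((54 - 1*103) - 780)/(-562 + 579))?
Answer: 1658/17 ≈ 97.529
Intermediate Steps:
O = -2 (O = 0 - 2 = -2)
O*(((54 - 1*103) - 780)/(-562 + 579)) = -2*((54 - 1*103) - 780)/(-562 + 579) = -2*((54 - 103) - 780)/17 = -2*(-49 - 780)/17 = -(-1658)/17 = -2*(-829/17) = 1658/17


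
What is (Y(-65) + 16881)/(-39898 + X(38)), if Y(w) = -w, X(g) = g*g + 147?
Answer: -16946/38307 ≈ -0.44237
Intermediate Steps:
X(g) = 147 + g**2 (X(g) = g**2 + 147 = 147 + g**2)
(Y(-65) + 16881)/(-39898 + X(38)) = (-1*(-65) + 16881)/(-39898 + (147 + 38**2)) = (65 + 16881)/(-39898 + (147 + 1444)) = 16946/(-39898 + 1591) = 16946/(-38307) = 16946*(-1/38307) = -16946/38307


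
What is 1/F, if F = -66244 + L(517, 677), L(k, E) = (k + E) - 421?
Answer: -1/65471 ≈ -1.5274e-5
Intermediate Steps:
L(k, E) = -421 + E + k (L(k, E) = (E + k) - 421 = -421 + E + k)
F = -65471 (F = -66244 + (-421 + 677 + 517) = -66244 + 773 = -65471)
1/F = 1/(-65471) = -1/65471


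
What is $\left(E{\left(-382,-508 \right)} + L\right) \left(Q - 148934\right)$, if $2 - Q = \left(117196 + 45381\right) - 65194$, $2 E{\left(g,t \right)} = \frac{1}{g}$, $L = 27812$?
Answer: $- \frac{5233791517605}{764} \approx -6.8505 \cdot 10^{9}$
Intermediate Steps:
$E{\left(g,t \right)} = \frac{1}{2 g}$
$Q = -97381$ ($Q = 2 - \left(\left(117196 + 45381\right) - 65194\right) = 2 - \left(162577 - 65194\right) = 2 - 97383 = -97381$)
$\left(E{\left(-382,-508 \right)} + L\right) \left(Q - 148934\right) = \left(\frac{1}{2 \left(-382\right)} + 27812\right) \left(-97381 - 148934\right) = \left(\frac{1}{2} \left(- \frac{1}{382}\right) + 27812\right) \left(-246315\right) = \left(- \frac{1}{764} + 27812\right) \left(-246315\right) = \frac{21248367}{764} \left(-246315\right) = - \frac{5233791517605}{764}$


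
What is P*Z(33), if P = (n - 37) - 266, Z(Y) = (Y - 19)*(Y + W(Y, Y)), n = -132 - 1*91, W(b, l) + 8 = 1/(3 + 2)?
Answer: -927864/5 ≈ -1.8557e+5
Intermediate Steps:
W(b, l) = -39/5 (W(b, l) = -8 + 1/(3 + 2) = -8 + 1/5 = -39/5)
n = -223 (n = -132 - 91 = -223)
Z(Y) = (-19 + Y)*(-39/5 + Y) (Z(Y) = (Y - 19)*(Y - 39/5) = (-19 + Y)*(-39/5 + Y))
P = -526 (P = (-223 - 37) - 266 = -260 - 266 = -526)
P*Z(33) = -526*(741/5 + 33**2 - 134/5*33) = -526*(741/5 + 1089 - 4422/5) = -526*1764/5 = -927864/5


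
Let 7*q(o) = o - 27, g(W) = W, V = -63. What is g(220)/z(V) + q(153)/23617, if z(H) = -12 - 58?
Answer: -519448/165319 ≈ -3.1421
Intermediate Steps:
z(H) = -70
q(o) = -27/7 + o/7 (q(o) = (o - 27)/7 = (-27 + o)/7 = -27/7 + o/7)
g(220)/z(V) + q(153)/23617 = 220/(-70) + (-27/7 + (1/7)*153)/23617 = 220*(-1/70) + (-27/7 + 153/7)*(1/23617) = -22/7 + 18*(1/23617) = -22/7 + 18/23617 = -519448/165319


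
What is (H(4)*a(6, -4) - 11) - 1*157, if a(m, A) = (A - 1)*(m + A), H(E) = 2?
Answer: -188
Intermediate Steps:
a(m, A) = (-1 + A)*(A + m)
(H(4)*a(6, -4) - 11) - 1*157 = (2*((-4)**2 - 1*(-4) - 1*6 - 4*6) - 11) - 1*157 = (2*(16 + 4 - 6 - 24) - 11) - 157 = (2*(-10) - 11) - 157 = (-20 - 11) - 157 = -31 - 157 = -188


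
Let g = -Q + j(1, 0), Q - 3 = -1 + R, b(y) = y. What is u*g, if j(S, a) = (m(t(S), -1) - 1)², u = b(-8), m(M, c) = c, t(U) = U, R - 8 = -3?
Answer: 24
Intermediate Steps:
R = 5 (R = 8 - 3 = 5)
Q = 7 (Q = 3 + (-1 + 5) = 3 + 4 = 7)
u = -8
j(S, a) = 4 (j(S, a) = (-1 - 1)² = (-2)² = 4)
g = -3 (g = -1*7 + 4 = -7 + 4 = -3)
u*g = -8*(-3) = 24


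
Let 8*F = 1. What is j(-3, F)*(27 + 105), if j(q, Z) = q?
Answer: -396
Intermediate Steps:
F = 1/8 (F = (1/8)*1 = 1/8 ≈ 0.12500)
j(-3, F)*(27 + 105) = -3*(27 + 105) = -3*132 = -396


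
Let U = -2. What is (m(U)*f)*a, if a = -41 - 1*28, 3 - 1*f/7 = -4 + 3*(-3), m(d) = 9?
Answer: -69552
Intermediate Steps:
f = 112 (f = 21 - 7*(-4 + 3*(-3)) = 21 - 7*(-4 - 9) = 21 - 7*(-13) = 21 + 91 = 112)
a = -69 (a = -41 - 28 = -69)
(m(U)*f)*a = (9*112)*(-69) = 1008*(-69) = -69552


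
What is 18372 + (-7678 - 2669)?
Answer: 8025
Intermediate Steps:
18372 + (-7678 - 2669) = 18372 - 10347 = 8025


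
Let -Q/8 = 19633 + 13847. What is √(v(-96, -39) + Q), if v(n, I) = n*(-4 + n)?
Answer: 8*I*√4035 ≈ 508.17*I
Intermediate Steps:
Q = -267840 (Q = -8*(19633 + 13847) = -8*33480 = -267840)
√(v(-96, -39) + Q) = √(-96*(-4 - 96) - 267840) = √(-96*(-100) - 267840) = √(9600 - 267840) = √(-258240) = 8*I*√4035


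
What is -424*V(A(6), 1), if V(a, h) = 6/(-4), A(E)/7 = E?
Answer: 636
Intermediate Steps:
A(E) = 7*E
V(a, h) = -3/2 (V(a, h) = 6*(-¼) = -3/2)
-424*V(A(6), 1) = -424*(-3/2) = 636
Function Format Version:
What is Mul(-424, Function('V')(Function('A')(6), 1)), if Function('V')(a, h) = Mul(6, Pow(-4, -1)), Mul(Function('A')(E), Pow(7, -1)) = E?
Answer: 636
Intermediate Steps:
Function('A')(E) = Mul(7, E)
Function('V')(a, h) = Rational(-3, 2) (Function('V')(a, h) = Mul(6, Rational(-1, 4)) = Rational(-3, 2))
Mul(-424, Function('V')(Function('A')(6), 1)) = Mul(-424, Rational(-3, 2)) = 636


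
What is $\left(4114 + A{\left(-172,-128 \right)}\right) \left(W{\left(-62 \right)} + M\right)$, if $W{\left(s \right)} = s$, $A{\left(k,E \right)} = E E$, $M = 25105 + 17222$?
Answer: $866347970$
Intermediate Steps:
$M = 42327$
$A{\left(k,E \right)} = E^{2}$
$\left(4114 + A{\left(-172,-128 \right)}\right) \left(W{\left(-62 \right)} + M\right) = \left(4114 + \left(-128\right)^{2}\right) \left(-62 + 42327\right) = \left(4114 + 16384\right) 42265 = 20498 \cdot 42265 = 866347970$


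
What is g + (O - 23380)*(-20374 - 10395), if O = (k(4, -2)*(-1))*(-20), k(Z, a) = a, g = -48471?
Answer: 720561509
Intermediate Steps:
O = -40 (O = -2*(-1)*(-20) = 2*(-20) = -40)
g + (O - 23380)*(-20374 - 10395) = -48471 + (-40 - 23380)*(-20374 - 10395) = -48471 - 23420*(-30769) = -48471 + 720609980 = 720561509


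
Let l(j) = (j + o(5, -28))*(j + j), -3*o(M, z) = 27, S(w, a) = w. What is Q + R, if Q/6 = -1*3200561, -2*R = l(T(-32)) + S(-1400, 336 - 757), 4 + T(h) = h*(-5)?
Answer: -19225598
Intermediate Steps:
o(M, z) = -9 (o(M, z) = -1/3*27 = -9)
T(h) = -4 - 5*h (T(h) = -4 + h*(-5) = -4 - 5*h)
l(j) = 2*j*(-9 + j) (l(j) = (j - 9)*(j + j) = (-9 + j)*(2*j) = 2*j*(-9 + j))
R = -22232 (R = -(2*(-4 - 5*(-32))*(-9 + (-4 - 5*(-32))) - 1400)/2 = -(2*(-4 + 160)*(-9 + (-4 + 160)) - 1400)/2 = -(2*156*(-9 + 156) - 1400)/2 = -(2*156*147 - 1400)/2 = -(45864 - 1400)/2 = -1/2*44464 = -22232)
Q = -19203366 (Q = 6*(-1*3200561) = 6*(-3200561) = -19203366)
Q + R = -19203366 - 22232 = -19225598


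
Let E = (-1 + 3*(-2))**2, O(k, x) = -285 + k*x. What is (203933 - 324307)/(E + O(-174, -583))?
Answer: -60187/50603 ≈ -1.1894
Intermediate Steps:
E = 49 (E = (-1 - 6)**2 = (-7)**2 = 49)
(203933 - 324307)/(E + O(-174, -583)) = (203933 - 324307)/(49 + (-285 - 174*(-583))) = -120374/(49 + (-285 + 101442)) = -120374/(49 + 101157) = -120374/101206 = -120374*1/101206 = -60187/50603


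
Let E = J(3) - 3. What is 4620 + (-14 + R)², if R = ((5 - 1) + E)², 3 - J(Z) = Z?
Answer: 4789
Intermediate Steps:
J(Z) = 3 - Z
E = -3 (E = (3 - 1*3) - 3 = (3 - 3) - 3 = 0 - 3 = -3)
R = 1 (R = ((5 - 1) - 3)² = (4 - 3)² = 1² = 1)
4620 + (-14 + R)² = 4620 + (-14 + 1)² = 4620 + (-13)² = 4620 + 169 = 4789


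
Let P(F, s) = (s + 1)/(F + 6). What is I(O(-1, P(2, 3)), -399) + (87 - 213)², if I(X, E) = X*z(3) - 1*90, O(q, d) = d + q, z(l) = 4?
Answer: 15784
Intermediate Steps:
P(F, s) = (1 + s)/(6 + F)
I(X, E) = -90 + 4*X (I(X, E) = X*4 - 1*90 = 4*X - 90 = -90 + 4*X)
I(O(-1, P(2, 3)), -399) + (87 - 213)² = (-90 + 4*((1 + 3)/(6 + 2) - 1)) + (87 - 213)² = (-90 + 4*(4/8 - 1)) + (-126)² = (-90 + 4*((⅛)*4 - 1)) + 15876 = (-90 + 4*(½ - 1)) + 15876 = (-90 + 4*(-½)) + 15876 = (-90 - 2) + 15876 = -92 + 15876 = 15784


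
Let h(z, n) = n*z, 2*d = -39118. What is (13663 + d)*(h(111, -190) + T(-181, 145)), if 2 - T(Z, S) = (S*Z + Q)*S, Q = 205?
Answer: -22137781952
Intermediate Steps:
d = -19559 (d = (½)*(-39118) = -19559)
T(Z, S) = 2 - S*(205 + S*Z) (T(Z, S) = 2 - (S*Z + 205)*S = 2 - (205 + S*Z)*S = 2 - S*(205 + S*Z))
(13663 + d)*(h(111, -190) + T(-181, 145)) = (13663 - 19559)*(-190*111 + (2 - 205*145 - 1*(-181)*145²)) = -5896*(-21090 + (2 - 29725 - 1*(-181)*21025)) = -5896*(-21090 + (2 - 29725 + 3805525)) = -5896*(-21090 + 3775802) = -5896*3754712 = -22137781952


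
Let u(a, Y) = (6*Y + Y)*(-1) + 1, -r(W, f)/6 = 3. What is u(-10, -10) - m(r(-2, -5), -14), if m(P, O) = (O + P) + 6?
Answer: 97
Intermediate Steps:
r(W, f) = -18 (r(W, f) = -6*3 = -18)
m(P, O) = 6 + O + P
u(a, Y) = 1 - 7*Y (u(a, Y) = (7*Y)*(-1) + 1 = -7*Y + 1 = 1 - 7*Y)
u(-10, -10) - m(r(-2, -5), -14) = (1 - 7*(-10)) - (6 - 14 - 18) = (1 + 70) - 1*(-26) = 71 + 26 = 97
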